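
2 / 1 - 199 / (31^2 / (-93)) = 659 / 31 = 21.26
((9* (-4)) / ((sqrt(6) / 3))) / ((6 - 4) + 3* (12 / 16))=-72* sqrt(6) / 17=-10.37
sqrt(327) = 18.08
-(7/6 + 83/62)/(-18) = 233/1674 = 0.14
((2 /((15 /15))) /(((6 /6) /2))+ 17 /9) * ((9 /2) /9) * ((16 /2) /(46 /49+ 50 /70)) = 10388 /729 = 14.25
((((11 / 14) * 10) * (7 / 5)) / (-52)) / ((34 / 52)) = -11 / 34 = -0.32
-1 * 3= -3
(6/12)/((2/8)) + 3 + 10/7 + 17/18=929/126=7.37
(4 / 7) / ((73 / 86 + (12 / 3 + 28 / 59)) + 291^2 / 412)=4180976 / 1542799741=0.00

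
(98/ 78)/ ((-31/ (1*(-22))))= 1078/ 1209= 0.89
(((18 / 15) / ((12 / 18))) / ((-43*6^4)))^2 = 1 / 958521600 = 0.00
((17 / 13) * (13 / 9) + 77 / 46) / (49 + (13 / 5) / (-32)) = 118000 / 1620189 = 0.07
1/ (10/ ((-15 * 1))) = -3/ 2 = -1.50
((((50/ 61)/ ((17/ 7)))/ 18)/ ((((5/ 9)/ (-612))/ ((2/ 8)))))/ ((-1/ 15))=4725/ 61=77.46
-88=-88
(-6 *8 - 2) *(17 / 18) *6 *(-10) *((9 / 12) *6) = 12750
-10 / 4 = -5 / 2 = -2.50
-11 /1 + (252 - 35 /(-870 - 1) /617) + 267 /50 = 6619243769 /26870350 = 246.34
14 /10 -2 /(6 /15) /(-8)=81 /40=2.02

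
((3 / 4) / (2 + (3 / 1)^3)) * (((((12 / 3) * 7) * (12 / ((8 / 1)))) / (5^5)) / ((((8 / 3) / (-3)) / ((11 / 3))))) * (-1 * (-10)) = -2079 / 145000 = -0.01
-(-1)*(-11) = -11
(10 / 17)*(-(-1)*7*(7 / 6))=245 / 51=4.80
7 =7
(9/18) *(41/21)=41/42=0.98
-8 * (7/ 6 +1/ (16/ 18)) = -55/ 3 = -18.33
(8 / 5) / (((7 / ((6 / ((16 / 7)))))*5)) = 3 / 25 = 0.12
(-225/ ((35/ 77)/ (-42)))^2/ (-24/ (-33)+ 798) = 2377232550/ 4393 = 541141.03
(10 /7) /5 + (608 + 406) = 7100 /7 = 1014.29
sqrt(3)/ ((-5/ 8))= -8 * sqrt(3)/ 5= -2.77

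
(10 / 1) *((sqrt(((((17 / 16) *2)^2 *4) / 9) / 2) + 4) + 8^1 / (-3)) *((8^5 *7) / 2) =2437120 *sqrt(2) / 3 + 4587520 / 3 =2678042.72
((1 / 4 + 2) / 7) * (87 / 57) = 261 / 532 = 0.49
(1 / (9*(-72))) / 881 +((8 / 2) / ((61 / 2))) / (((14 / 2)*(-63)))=-510445 / 1706384232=-0.00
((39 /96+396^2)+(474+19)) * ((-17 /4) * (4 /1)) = -85576317 /32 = -2674259.91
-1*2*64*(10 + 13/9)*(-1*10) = 131840/9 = 14648.89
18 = 18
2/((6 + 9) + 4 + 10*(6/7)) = 14/193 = 0.07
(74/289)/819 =74/236691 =0.00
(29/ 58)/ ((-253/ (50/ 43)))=-25/ 10879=-0.00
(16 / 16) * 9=9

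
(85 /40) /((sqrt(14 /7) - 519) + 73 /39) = -1671423 /406745182 - 25857 * sqrt(2) /3253961456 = -0.00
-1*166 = -166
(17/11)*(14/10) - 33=-1696/55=-30.84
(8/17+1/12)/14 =113/2856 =0.04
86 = 86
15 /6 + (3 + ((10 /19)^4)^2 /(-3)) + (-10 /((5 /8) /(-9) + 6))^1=165860994473611 /43511888511042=3.81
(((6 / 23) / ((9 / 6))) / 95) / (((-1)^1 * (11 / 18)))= -72 / 24035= -0.00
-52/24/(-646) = 13/3876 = 0.00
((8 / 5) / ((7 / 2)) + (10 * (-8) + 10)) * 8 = -19472 / 35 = -556.34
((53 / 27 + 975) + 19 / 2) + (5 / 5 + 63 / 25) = 1336477 / 1350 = 989.98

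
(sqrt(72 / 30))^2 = 2.40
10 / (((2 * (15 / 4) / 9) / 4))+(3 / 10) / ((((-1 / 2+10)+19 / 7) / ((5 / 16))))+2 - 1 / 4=45379 / 912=49.76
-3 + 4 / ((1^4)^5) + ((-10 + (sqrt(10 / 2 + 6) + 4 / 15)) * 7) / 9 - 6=-1697 / 135 + 7 * sqrt(11) / 9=-9.99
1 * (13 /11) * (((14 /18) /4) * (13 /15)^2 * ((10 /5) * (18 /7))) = 2197 /2475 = 0.89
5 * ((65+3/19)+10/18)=56185/171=328.57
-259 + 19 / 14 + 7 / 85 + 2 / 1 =-304117 / 1190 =-255.56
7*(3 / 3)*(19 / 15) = 133 / 15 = 8.87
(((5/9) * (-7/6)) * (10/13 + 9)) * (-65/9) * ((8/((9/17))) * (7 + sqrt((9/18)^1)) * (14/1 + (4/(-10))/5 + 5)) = 14296898 * sqrt(2)/2187 + 200156572/2187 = 100766.09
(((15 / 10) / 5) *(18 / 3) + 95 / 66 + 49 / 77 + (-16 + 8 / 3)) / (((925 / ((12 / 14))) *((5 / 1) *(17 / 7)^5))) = -7493521 / 361176124375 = -0.00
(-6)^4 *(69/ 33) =29808/ 11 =2709.82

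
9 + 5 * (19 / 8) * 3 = 357 / 8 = 44.62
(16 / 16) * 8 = 8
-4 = -4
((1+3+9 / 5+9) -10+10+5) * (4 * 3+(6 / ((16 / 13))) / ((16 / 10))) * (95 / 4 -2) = 8294319 / 1280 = 6479.94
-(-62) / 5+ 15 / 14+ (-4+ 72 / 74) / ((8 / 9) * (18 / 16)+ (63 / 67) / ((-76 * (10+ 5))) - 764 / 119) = 596809888909 / 42538675410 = 14.03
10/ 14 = 5/ 7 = 0.71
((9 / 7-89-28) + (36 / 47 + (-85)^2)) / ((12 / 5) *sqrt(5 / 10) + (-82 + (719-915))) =-8128744325 / 317818606-35088105 *sqrt(2) / 317818606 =-25.73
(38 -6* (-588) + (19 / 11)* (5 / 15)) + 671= 4237.58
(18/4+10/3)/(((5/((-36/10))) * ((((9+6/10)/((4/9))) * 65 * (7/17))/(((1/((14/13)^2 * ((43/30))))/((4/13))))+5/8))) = -68952/3622715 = -0.02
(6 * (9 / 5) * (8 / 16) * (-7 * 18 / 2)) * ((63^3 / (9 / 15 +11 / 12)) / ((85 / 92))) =-67080608784 / 1105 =-60706433.29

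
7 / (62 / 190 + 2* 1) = 665 / 221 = 3.01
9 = 9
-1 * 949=-949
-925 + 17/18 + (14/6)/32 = -923.98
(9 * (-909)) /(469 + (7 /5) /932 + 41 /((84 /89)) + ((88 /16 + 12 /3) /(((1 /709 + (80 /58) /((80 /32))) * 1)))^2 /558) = -19260813524452484040 /1207704586378744123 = -15.95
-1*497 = -497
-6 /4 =-3 /2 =-1.50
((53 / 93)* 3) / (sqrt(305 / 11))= 53* sqrt(3355) / 9455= 0.32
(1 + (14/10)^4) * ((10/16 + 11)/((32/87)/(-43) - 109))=-0.52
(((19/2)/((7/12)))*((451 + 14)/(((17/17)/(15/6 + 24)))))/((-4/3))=-4214295/28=-150510.54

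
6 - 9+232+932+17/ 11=12788/ 11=1162.55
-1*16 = -16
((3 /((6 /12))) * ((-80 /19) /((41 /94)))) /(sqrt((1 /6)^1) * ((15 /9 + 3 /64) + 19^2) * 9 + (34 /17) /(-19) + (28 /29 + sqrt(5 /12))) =-502456320 /(1445824 * sqrt(15) + 7462656 + 4719779493 * sqrt(6)) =-0.04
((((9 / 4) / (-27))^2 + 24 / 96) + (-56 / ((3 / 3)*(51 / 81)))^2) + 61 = 331754005 / 41616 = 7971.79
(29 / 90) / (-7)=-29 / 630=-0.05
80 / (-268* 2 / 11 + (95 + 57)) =0.77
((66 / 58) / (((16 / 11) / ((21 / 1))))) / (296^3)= 7623 / 12033531904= 0.00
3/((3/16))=16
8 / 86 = 4 / 43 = 0.09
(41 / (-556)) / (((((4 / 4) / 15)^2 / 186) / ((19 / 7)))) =-16300575 / 1946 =-8376.45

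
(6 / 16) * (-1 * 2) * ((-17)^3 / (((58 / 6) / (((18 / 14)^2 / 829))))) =3581577 / 4712036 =0.76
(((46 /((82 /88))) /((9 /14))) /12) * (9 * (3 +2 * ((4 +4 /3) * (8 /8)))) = 7084 /9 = 787.11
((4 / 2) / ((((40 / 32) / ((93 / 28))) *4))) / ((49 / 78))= 3627 / 1715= 2.11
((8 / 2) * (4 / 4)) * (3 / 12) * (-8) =-8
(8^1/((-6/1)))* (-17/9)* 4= 272/27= 10.07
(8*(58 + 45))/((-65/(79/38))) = -32548/1235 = -26.35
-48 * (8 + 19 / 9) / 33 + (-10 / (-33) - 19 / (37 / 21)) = -92263 / 3663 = -25.19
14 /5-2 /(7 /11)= -12 /35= -0.34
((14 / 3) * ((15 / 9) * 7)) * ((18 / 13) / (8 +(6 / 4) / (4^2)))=4480 / 481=9.31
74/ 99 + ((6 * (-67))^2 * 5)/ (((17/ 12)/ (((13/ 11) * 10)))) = 11344602058/ 1683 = 6740702.35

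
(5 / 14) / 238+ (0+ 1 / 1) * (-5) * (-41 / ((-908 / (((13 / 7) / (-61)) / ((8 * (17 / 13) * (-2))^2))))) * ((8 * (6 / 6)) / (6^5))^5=261424272342086791207735 / 174213135088766635559878656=0.00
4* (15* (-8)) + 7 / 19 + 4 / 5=-45489 / 95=-478.83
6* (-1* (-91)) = 546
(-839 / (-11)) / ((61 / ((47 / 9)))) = 39433 / 6039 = 6.53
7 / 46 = 0.15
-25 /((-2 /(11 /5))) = 27.50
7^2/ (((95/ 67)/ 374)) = 1227842/ 95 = 12924.65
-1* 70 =-70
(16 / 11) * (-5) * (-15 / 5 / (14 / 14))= 240 / 11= 21.82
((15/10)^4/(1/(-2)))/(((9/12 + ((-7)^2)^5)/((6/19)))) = -243/21468118981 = -0.00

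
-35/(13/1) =-35/13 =-2.69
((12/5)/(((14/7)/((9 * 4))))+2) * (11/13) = 2486/65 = 38.25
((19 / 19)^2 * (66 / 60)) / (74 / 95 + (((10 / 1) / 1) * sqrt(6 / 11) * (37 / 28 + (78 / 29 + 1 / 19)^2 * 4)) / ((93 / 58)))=-3648250204250421 / 89070482298967749038 + 166769190663596675 * sqrt(66) / 178140964597935498076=0.01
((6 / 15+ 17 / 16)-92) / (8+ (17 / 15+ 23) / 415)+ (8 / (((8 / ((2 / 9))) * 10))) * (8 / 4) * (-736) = -1587204499 / 36116640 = -43.95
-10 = -10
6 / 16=3 / 8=0.38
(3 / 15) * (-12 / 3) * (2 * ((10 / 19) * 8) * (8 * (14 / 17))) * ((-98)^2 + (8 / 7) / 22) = -1514520576 / 3553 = -426265.29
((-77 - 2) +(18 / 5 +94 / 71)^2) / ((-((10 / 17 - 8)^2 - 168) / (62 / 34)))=-0.88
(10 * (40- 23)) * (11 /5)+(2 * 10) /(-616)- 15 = 55281 /154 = 358.97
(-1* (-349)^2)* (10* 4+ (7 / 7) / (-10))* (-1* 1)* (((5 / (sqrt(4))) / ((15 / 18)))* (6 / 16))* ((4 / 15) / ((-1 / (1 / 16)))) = -91122.37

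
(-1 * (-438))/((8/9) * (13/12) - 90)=-5913/1202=-4.92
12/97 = 0.12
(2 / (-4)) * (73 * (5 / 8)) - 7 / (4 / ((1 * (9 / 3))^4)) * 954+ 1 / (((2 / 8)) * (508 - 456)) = -28132465 / 208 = -135252.24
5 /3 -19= -52 /3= -17.33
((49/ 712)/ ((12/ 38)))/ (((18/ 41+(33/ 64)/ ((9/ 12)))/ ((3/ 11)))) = 38171/ 723481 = 0.05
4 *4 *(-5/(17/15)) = -70.59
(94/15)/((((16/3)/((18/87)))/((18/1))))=1269/290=4.38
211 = 211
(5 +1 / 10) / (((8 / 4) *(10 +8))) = 0.14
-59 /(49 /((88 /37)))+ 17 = 25629 /1813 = 14.14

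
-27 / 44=-0.61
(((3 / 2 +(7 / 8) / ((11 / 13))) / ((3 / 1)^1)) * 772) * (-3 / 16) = -43039 / 352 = -122.27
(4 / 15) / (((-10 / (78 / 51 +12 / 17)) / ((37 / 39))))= -2812 / 49725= -0.06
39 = 39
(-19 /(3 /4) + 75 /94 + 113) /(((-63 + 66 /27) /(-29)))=2170389 /51230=42.37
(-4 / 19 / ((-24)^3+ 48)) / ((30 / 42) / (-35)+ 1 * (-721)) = -7 / 330264840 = -0.00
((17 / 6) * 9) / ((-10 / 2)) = -51 / 10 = -5.10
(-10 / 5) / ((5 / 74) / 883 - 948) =130684 / 61944211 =0.00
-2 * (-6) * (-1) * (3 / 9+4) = -52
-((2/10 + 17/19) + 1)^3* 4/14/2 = -7880599/6001625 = -1.31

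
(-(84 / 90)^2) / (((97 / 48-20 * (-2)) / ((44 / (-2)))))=68992 / 151275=0.46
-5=-5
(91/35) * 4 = 52/5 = 10.40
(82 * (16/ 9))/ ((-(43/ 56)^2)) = -247.25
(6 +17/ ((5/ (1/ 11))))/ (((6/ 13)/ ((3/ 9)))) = 4511/ 990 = 4.56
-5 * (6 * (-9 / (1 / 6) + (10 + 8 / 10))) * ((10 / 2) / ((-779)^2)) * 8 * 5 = 259200 / 606841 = 0.43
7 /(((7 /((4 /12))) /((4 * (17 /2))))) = 34 /3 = 11.33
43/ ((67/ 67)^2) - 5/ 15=128/ 3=42.67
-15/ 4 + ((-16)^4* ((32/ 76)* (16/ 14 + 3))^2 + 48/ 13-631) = 182844837993/ 919828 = 198781.55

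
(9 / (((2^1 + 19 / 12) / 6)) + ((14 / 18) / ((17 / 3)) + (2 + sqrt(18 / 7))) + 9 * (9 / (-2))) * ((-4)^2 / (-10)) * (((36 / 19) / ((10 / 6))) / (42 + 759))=86032 / 1626475-288 * sqrt(14) / 295925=0.05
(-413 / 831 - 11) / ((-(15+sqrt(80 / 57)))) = 544578 / 706073 - 38216 * sqrt(285) / 10591095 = 0.71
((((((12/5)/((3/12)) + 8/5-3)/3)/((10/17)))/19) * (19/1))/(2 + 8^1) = 697/1500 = 0.46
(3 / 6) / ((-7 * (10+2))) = -1 / 168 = -0.01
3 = 3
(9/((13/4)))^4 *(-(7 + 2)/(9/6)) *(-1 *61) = 614739456/28561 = 21523.74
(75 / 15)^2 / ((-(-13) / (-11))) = -275 / 13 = -21.15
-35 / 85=-7 / 17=-0.41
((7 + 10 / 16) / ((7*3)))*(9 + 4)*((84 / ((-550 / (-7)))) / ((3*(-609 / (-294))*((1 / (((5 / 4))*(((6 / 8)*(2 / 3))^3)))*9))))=38857 / 2756160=0.01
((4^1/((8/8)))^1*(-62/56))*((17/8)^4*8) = -2589151/3584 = -722.42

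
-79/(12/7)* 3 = -553/4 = -138.25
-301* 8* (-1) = 2408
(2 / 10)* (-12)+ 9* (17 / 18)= 6.10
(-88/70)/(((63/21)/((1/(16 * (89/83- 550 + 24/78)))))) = 11869/248623620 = 0.00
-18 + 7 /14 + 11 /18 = -152 /9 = -16.89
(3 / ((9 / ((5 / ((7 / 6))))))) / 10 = 1 / 7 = 0.14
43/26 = 1.65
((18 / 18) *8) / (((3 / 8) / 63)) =1344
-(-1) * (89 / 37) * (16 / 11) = 1424 / 407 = 3.50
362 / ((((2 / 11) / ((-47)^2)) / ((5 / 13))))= 1691584.23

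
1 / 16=0.06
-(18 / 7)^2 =-324 / 49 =-6.61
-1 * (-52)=52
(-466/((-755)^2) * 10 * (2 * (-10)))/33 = 3728/752433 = 0.00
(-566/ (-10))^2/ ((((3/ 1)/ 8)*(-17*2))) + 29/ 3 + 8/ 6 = -306331/ 1275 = -240.26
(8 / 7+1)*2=30 / 7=4.29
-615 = -615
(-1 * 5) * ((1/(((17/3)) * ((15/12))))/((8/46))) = -4.06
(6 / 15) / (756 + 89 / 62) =124 / 234805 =0.00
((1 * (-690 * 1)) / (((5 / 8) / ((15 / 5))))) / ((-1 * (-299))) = -11.08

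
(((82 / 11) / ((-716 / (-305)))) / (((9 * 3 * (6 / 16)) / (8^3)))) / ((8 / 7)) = 22408960 / 159489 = 140.50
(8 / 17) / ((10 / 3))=12 / 85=0.14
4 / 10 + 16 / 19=118 / 95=1.24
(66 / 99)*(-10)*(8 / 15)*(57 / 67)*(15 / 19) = -160 / 67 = -2.39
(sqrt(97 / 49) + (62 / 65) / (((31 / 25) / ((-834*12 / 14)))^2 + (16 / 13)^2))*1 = 2522781612000 / 4006410518041 + sqrt(97) / 7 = 2.04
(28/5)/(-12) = -7/15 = -0.47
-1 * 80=-80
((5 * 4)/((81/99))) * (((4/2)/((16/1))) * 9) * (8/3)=73.33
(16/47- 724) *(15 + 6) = -714252/47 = -15196.85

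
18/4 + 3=15/2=7.50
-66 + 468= 402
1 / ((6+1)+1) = 0.12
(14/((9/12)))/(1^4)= 56/3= 18.67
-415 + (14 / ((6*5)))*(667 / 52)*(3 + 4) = -291017 / 780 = -373.10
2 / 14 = 1 / 7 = 0.14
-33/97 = -0.34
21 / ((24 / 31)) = 27.12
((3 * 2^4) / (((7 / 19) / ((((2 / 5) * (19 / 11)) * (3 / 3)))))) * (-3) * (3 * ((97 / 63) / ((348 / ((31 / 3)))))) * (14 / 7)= -17368432 / 234465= -74.08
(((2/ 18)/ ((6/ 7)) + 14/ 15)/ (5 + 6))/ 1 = 287/ 2970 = 0.10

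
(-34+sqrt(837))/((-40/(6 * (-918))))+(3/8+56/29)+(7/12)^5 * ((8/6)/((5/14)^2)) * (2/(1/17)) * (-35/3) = -50328054217/10147680+4131 * sqrt(93)/10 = -975.77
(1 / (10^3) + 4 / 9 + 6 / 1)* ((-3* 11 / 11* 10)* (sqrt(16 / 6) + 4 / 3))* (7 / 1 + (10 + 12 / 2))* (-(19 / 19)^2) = 1334207 / 225 + 1334207* sqrt(6) / 450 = 13192.31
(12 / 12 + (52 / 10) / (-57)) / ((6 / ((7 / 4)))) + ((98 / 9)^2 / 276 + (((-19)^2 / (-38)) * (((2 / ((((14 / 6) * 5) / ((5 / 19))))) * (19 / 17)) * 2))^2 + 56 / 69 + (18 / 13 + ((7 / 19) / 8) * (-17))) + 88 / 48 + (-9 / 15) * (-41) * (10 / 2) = 127.86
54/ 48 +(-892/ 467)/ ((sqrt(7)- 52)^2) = 1.12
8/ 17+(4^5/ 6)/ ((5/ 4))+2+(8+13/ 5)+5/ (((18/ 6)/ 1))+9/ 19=245067/ 1615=151.74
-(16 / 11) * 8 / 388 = -32 / 1067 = -0.03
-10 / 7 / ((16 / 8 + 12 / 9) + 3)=-30 / 133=-0.23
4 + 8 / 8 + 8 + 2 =15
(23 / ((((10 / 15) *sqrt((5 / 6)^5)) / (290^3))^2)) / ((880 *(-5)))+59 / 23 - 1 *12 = -22021272992052991 / 1265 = -17408120942334.38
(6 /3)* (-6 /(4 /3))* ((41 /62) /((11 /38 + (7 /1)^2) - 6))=-7011 /50995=-0.14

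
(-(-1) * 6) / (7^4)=6 / 2401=0.00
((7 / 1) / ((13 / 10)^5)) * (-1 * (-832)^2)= -2867200000 / 2197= -1305052.34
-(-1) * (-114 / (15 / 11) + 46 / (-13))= -5664 / 65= -87.14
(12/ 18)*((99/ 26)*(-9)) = -297/ 13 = -22.85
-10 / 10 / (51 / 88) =-88 / 51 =-1.73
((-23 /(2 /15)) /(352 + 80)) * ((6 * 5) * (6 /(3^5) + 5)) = -234025 /3888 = -60.19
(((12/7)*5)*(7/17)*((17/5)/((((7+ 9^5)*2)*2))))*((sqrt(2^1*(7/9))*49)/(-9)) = -49*sqrt(14)/531504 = -0.00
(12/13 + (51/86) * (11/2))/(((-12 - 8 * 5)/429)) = -308781/8944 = -34.52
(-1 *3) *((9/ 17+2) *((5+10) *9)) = -17415/ 17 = -1024.41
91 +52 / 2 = 117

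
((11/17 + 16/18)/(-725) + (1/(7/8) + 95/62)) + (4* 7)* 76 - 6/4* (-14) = 20716931597/9628290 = 2151.67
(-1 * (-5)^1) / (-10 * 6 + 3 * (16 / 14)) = -35 / 396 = -0.09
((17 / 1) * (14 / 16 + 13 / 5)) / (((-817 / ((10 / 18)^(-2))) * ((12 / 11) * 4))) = -701811 / 13072000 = -0.05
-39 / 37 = -1.05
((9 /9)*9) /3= 3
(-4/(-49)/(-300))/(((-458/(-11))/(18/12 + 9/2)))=-11/280525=-0.00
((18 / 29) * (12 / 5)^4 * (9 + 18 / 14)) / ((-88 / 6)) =-20155392 / 1395625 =-14.44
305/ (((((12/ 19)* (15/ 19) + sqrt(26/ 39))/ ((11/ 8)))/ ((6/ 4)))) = -490517775/ 653768 + 1311680865* sqrt(6)/ 2615072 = 478.33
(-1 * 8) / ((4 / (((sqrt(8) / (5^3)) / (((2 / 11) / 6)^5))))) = -156541572 * sqrt(2) / 125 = -1771065.71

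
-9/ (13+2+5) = -9/ 20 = -0.45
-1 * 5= -5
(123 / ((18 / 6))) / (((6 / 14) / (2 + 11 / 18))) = 13489 / 54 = 249.80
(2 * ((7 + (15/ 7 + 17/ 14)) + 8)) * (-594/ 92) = -76329/ 322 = -237.05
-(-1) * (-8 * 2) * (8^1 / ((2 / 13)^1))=-832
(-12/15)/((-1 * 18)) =2/45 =0.04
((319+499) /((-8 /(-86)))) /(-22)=-17587 /44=-399.70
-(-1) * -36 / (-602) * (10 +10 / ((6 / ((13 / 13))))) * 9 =270 / 43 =6.28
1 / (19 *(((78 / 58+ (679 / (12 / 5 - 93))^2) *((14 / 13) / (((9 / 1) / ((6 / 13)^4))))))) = 245509699097 / 1456649520256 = 0.17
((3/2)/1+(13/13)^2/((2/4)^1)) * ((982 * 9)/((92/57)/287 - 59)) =-506032947/965089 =-524.34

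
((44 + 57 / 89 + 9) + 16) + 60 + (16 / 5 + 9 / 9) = 59559 / 445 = 133.84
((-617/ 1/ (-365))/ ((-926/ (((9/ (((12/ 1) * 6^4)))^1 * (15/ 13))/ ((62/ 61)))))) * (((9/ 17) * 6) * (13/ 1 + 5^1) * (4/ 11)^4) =-4064796/ 3390225290309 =-0.00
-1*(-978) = 978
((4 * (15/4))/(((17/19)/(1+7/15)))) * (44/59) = 18.34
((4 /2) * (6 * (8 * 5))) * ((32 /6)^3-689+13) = -2264960 /9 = -251662.22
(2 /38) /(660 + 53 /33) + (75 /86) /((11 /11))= 31114863 /35675122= 0.87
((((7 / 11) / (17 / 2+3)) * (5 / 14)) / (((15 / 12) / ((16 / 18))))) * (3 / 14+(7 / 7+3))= 0.06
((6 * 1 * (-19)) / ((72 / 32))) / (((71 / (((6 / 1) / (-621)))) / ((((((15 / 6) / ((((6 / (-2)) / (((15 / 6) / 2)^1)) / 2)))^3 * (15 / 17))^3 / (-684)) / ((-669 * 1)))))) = -476837158203125 / 62312159024489889792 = -0.00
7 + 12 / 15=39 / 5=7.80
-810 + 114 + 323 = -373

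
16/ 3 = 5.33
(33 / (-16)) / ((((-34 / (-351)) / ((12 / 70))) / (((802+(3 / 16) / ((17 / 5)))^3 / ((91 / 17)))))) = -27753538439526503967 / 78884700160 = -351824097.49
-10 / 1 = -10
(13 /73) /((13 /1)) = 1 /73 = 0.01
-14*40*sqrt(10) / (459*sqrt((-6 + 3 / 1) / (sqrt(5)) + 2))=-2800*sqrt(2) / (459*sqrt(10 - 3*sqrt(5)))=-4.75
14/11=1.27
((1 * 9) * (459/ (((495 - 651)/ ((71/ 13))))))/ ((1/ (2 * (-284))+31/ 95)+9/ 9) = -109.19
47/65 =0.72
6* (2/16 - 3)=-69/4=-17.25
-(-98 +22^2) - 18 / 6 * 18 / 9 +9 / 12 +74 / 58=-45237 / 116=-389.97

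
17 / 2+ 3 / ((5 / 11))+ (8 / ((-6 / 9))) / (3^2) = 413 / 30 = 13.77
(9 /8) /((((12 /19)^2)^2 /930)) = 6575.44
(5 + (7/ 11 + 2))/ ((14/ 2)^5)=12/ 26411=0.00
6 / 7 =0.86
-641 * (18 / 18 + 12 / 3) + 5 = -3200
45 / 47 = 0.96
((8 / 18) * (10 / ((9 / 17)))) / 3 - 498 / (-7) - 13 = 103661 / 1701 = 60.94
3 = 3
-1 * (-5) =5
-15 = -15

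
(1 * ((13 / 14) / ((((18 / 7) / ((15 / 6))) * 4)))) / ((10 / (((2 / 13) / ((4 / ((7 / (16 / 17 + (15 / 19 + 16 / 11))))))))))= 24871 / 13037184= 0.00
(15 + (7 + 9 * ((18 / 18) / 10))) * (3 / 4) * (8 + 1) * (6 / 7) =18549 / 140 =132.49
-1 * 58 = -58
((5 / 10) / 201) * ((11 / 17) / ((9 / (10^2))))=550 / 30753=0.02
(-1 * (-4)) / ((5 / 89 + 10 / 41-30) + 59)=3649 / 26729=0.14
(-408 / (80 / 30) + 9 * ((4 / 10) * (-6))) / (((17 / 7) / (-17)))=6111 / 5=1222.20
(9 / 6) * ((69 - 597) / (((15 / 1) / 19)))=-5016 / 5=-1003.20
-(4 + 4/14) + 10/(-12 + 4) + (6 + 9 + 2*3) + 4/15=15.73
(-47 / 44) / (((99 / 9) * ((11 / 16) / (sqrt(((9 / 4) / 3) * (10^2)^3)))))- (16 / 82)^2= -94000 * sqrt(3) / 1331- 64 / 1681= -122.36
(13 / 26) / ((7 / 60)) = 30 / 7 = 4.29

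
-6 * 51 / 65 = -306 / 65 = -4.71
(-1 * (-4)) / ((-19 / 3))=-12 / 19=-0.63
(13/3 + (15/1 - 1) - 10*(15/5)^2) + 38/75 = -1779/25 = -71.16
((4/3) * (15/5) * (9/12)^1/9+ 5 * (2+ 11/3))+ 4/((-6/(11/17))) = 480/17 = 28.24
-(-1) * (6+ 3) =9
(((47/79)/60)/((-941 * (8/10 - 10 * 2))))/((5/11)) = 0.00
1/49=0.02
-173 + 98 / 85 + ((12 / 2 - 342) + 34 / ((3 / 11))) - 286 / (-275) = -487229 / 1275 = -382.14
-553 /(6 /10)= -921.67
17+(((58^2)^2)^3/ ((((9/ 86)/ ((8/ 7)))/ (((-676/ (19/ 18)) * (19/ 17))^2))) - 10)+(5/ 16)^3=67186219057413250620781578853870539/ 8286208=8108198473585655902046096000.00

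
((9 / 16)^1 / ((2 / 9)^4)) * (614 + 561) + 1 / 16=69382591 / 256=271025.75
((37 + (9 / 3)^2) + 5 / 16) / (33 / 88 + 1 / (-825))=611325 / 4934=123.90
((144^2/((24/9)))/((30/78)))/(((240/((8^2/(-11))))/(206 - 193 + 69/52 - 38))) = 3190752/275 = 11602.73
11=11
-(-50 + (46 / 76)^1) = 1877 / 38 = 49.39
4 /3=1.33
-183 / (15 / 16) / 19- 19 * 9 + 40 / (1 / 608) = 2293179 / 95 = 24138.73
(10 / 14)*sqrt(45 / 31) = 15*sqrt(155) / 217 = 0.86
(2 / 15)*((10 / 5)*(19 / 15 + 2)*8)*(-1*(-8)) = 12544 / 225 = 55.75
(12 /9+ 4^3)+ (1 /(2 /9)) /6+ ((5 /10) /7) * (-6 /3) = 5539 /84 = 65.94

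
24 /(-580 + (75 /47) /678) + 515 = 3172523597 /6160735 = 514.96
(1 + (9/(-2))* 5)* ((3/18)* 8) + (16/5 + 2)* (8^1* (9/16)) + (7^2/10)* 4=43/3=14.33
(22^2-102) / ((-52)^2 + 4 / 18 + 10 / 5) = 1719 / 12178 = 0.14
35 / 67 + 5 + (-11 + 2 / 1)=-233 / 67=-3.48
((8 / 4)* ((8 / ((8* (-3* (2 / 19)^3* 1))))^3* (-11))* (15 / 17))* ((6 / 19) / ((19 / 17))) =49162945645 / 384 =128028504.28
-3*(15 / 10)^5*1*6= -2187 / 16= -136.69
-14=-14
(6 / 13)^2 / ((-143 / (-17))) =612 / 24167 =0.03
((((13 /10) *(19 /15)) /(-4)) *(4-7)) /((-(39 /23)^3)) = -231173 /912600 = -0.25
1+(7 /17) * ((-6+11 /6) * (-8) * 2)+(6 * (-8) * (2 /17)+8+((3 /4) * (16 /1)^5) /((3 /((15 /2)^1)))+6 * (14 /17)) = 1966115.75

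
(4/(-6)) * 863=-575.33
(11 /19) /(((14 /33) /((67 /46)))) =24321 /12236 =1.99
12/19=0.63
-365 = -365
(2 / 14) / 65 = 1 / 455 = 0.00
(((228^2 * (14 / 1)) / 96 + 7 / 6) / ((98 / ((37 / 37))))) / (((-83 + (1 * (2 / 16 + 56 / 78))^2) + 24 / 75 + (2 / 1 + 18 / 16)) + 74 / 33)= -14497969200 / 14354236771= -1.01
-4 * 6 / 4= -6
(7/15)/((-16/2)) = -0.06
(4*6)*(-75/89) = -1800/89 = -20.22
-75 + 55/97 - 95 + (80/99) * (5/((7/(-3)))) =-3835285/22407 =-171.16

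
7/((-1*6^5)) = -7/7776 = -0.00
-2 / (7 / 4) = -8 / 7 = -1.14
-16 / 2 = -8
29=29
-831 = -831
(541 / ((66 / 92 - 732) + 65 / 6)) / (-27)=12443 / 447399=0.03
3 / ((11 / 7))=21 / 11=1.91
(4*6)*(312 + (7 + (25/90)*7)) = 23108/3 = 7702.67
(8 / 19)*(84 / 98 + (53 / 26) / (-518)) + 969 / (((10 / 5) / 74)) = 2293646951 / 63973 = 35853.36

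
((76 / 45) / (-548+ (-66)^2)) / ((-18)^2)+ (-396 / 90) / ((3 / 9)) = -13.20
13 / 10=1.30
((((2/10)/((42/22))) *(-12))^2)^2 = 3748096/1500625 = 2.50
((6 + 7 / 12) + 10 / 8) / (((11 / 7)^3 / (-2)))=-4.04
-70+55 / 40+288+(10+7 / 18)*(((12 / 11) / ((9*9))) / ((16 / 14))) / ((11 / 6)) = 1564181 / 7128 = 219.44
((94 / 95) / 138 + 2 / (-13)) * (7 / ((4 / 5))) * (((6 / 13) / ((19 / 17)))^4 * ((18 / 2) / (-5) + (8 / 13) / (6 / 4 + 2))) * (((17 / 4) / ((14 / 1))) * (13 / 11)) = 354101753605779 / 16281834182583970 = 0.02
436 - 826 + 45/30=-777/2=-388.50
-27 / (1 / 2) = -54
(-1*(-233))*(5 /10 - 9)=-3961 /2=-1980.50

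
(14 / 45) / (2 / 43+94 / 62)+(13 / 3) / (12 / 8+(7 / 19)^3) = 5968855936 / 1993087305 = 2.99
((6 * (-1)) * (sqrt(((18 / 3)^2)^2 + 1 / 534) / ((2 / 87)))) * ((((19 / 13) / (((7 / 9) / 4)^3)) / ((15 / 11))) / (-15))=47130336 * sqrt(369562710) / 9921275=91322.36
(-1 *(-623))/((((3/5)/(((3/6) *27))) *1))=28035/2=14017.50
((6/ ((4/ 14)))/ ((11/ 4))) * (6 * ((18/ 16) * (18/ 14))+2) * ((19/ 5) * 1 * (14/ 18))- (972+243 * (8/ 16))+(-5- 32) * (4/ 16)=-568747/ 660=-861.74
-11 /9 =-1.22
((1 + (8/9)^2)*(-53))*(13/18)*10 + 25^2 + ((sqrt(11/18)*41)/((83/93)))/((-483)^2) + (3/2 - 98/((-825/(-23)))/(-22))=-258431603/4410450 + 1271*sqrt(22)/38725974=-58.60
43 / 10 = 4.30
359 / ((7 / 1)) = 359 / 7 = 51.29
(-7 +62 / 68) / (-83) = 207 / 2822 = 0.07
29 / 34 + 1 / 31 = 933 / 1054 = 0.89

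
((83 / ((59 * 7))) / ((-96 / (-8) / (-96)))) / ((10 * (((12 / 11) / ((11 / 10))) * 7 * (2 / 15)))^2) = -1215203 / 64758400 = -0.02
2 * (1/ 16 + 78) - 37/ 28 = 154.80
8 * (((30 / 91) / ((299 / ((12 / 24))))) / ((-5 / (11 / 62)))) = -132 / 843479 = -0.00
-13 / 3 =-4.33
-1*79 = -79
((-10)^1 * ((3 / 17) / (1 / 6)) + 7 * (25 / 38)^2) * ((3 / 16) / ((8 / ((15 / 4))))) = -8349525 / 12568576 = -0.66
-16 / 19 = -0.84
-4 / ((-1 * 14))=2 / 7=0.29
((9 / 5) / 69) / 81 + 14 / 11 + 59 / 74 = 2.07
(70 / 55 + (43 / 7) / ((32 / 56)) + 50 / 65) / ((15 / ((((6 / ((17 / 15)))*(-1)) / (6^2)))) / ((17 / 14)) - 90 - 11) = -7317 / 105820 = -0.07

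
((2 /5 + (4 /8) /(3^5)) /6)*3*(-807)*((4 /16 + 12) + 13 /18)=-122733671 /58320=-2104.49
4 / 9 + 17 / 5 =173 / 45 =3.84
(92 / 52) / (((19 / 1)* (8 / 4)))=23 / 494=0.05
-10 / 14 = -5 / 7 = -0.71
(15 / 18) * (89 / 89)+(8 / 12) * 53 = 217 / 6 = 36.17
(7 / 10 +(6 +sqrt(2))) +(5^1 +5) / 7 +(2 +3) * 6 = sqrt(2) +2669 / 70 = 39.54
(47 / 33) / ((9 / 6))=94 / 99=0.95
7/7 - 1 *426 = -425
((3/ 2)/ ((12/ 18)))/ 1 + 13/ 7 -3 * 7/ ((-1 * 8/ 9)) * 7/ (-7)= -1093/ 56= -19.52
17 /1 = 17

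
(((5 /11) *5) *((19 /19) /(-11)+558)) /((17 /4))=36100 /121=298.35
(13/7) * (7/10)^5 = 0.31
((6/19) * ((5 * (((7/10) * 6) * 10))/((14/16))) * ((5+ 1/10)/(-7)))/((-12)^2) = -51/133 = -0.38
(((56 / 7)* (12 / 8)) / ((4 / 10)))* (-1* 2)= -60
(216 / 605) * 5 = 216 / 121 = 1.79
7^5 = 16807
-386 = -386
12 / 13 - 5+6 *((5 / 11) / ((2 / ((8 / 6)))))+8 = 5.74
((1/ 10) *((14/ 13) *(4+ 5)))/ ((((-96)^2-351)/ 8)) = 56/ 64025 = 0.00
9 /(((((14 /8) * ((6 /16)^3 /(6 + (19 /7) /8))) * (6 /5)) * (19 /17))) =3862400 /8379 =460.96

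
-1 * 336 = -336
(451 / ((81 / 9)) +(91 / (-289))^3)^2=2508.00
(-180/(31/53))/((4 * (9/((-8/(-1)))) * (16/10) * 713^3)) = -1325/11236480007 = -0.00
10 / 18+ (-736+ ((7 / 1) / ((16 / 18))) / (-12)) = -211997 / 288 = -736.10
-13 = -13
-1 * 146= -146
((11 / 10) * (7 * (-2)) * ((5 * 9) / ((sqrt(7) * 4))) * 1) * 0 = 0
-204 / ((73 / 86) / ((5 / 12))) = -7310 / 73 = -100.14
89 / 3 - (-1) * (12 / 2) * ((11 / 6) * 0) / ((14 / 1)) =29.67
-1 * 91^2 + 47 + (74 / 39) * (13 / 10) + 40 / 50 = -123461 / 15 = -8230.73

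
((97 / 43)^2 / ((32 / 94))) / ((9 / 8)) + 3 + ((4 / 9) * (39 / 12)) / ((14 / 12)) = 4082927 / 232974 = 17.53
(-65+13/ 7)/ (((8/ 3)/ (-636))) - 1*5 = 105382/ 7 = 15054.57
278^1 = 278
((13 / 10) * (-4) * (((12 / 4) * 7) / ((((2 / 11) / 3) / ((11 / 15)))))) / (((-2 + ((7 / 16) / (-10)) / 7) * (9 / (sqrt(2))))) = 352352 * sqrt(2) / 4815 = 103.49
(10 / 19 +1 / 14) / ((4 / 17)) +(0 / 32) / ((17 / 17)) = 2703 / 1064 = 2.54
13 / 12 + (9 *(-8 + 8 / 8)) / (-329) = 719 / 564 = 1.27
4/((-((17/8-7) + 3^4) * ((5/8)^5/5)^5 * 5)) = -1208925819614629174706176/290393829345703125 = -4163056.16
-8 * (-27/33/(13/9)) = 648/143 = 4.53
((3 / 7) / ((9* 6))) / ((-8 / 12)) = -1 / 84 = -0.01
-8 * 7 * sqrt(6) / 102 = -28 * sqrt(6) / 51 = -1.34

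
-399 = -399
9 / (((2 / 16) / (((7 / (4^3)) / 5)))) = 63 / 40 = 1.58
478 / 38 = 239 / 19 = 12.58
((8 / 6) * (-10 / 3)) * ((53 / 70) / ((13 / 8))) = -1696 / 819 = -2.07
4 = 4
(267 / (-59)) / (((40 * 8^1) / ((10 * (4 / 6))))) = -89 / 944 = -0.09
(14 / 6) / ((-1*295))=-7 / 885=-0.01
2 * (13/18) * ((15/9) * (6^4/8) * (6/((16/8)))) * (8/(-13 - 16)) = -9360/29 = -322.76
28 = 28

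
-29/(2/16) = -232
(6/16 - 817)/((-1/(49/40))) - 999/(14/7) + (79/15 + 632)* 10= 6598591/960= 6873.53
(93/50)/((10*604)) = 93/302000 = 0.00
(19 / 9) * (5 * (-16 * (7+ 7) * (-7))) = 148960 / 9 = 16551.11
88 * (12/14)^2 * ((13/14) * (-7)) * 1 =-20592/49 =-420.24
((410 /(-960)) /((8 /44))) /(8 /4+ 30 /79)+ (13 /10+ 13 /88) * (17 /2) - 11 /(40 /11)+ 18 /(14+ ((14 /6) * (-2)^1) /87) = 1731500423 /180660480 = 9.58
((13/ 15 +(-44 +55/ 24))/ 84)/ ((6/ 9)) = -4901/ 6720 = -0.73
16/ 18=8/ 9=0.89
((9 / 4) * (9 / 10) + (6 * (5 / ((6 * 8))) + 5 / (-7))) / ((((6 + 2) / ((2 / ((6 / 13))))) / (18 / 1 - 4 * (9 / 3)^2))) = -10569 / 560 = -18.87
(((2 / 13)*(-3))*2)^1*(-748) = 8976 / 13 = 690.46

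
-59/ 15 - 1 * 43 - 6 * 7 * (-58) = 35836/ 15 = 2389.07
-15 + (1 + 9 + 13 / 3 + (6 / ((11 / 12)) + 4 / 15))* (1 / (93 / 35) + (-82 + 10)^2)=560660236 / 5115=109610.99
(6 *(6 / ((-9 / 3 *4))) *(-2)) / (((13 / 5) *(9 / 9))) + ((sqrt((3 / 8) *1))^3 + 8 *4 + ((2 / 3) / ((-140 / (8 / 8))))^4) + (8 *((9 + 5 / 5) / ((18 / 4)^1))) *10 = 3 *sqrt(6) / 32 + 5362057260013 / 25282530000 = 212.32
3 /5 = 0.60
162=162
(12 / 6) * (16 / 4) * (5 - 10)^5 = -25000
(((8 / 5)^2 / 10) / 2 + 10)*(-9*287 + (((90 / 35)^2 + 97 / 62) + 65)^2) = 16193739508077 / 576840250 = 28073.18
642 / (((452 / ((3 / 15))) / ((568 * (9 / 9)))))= 91164 / 565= 161.35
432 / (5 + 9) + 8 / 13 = 2864 / 91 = 31.47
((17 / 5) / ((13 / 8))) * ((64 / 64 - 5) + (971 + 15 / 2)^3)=127415245837 / 65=1960234551.34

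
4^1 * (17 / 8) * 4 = 34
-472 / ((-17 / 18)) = 8496 / 17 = 499.76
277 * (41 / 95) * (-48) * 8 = -4361088 / 95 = -45906.19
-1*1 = -1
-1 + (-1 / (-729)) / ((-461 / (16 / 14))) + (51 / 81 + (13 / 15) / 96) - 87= -32882573009 / 376397280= -87.36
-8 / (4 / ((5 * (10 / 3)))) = -100 / 3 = -33.33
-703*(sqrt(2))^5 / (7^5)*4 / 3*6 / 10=-11248*sqrt(2) / 84035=-0.19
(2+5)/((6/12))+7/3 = 16.33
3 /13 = 0.23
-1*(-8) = 8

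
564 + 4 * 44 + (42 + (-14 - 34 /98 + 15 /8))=301655 /392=769.53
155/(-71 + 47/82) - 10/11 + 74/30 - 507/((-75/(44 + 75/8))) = 16639933/46200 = 360.17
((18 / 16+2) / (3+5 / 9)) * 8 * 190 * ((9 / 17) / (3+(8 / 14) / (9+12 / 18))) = 1446375 / 6256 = 231.20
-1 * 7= -7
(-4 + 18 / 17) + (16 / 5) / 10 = -1114 / 425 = -2.62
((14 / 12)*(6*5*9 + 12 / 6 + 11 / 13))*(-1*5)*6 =-124145 / 13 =-9549.62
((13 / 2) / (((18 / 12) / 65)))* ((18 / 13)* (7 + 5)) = 4680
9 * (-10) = -90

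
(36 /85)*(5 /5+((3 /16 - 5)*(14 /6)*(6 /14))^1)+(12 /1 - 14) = -1229 /340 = -3.61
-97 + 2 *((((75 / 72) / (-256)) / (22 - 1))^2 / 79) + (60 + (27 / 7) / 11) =-265092272743717 / 7233205174272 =-36.65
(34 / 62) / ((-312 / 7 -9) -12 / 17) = -2023 / 200229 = -0.01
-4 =-4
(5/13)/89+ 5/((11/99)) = 52070/1157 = 45.00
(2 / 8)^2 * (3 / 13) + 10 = 2083 / 208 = 10.01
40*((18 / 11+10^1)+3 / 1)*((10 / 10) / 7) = 920 / 11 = 83.64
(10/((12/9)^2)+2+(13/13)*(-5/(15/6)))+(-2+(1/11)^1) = 3.72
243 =243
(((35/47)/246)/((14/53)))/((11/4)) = 265/63591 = 0.00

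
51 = 51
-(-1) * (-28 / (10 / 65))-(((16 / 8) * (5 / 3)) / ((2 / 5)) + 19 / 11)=-6338 / 33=-192.06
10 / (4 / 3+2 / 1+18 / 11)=165 / 82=2.01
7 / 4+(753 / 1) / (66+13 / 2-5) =2323 / 180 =12.91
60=60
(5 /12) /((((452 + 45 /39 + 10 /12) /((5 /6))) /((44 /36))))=3575 /3824388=0.00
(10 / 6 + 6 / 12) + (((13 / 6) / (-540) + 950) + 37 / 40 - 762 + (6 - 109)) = 71351 / 810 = 88.09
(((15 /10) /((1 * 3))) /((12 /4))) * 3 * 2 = 1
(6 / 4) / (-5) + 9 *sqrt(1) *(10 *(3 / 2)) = 1347 / 10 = 134.70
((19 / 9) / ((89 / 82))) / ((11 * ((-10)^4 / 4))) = 779 / 11013750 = 0.00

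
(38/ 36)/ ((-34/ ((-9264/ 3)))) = 14668/ 153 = 95.87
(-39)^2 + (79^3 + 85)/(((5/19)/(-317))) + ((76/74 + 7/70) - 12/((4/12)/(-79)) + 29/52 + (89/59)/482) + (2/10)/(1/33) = -81253097795764441/136786780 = -594012797.11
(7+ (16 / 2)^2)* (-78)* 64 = -354432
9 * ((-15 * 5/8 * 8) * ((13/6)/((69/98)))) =-2077.17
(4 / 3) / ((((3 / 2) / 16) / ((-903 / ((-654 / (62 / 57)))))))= 1194368 / 55917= 21.36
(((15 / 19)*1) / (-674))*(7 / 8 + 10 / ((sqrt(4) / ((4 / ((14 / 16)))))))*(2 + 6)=-19935 / 89642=-0.22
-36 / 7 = -5.14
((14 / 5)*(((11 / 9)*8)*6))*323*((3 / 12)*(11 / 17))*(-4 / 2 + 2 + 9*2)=772464 / 5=154492.80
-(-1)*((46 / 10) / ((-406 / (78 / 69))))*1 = -13 / 1015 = -0.01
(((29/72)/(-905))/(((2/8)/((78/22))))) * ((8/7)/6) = -754/627165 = -0.00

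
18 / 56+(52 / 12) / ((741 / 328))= 2.24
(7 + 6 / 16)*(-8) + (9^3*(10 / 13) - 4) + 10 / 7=45427 / 91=499.20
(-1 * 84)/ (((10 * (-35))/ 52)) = 312/ 25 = 12.48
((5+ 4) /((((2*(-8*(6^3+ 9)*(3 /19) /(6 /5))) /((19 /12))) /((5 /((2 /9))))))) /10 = -0.07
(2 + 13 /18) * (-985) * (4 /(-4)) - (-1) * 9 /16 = 2681.95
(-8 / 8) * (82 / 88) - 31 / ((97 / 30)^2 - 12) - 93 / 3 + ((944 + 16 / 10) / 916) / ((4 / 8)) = -687448219 / 70078580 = -9.81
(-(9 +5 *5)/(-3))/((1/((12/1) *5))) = 680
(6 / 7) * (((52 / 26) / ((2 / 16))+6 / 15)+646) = 19872 / 35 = 567.77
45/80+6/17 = 249/272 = 0.92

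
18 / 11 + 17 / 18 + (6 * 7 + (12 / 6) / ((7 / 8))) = 64957 / 1386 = 46.87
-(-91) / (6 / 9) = 273 / 2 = 136.50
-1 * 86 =-86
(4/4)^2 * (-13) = -13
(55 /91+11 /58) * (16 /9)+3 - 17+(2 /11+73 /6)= -41779 /174174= -0.24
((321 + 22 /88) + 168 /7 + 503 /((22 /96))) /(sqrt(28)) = 111767 * sqrt(7) /616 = 480.04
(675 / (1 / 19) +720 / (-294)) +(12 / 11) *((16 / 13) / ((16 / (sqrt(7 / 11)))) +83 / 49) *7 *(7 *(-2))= 6813747 / 539 - 1176 *sqrt(77) / 1573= 12634.90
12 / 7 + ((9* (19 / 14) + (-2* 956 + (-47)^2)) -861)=-550.07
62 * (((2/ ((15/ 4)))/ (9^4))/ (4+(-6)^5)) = -124/ 191220345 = -0.00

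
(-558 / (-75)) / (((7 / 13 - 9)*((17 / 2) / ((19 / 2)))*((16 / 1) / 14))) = -160797 / 187000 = -0.86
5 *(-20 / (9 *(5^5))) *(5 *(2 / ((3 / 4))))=-32 / 675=-0.05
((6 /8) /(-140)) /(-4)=3 /2240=0.00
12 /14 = 6 /7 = 0.86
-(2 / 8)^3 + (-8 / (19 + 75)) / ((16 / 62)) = -1039 / 3008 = -0.35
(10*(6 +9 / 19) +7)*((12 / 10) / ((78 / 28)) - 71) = -5062.41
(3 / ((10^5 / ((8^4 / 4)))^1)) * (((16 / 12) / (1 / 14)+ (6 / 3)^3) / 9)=512 / 5625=0.09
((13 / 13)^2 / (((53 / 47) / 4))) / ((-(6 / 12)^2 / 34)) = -25568 / 53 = -482.42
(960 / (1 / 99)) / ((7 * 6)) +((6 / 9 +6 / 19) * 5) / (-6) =2707660 / 1197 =2262.04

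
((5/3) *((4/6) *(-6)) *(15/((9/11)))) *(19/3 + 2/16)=-42625/54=-789.35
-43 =-43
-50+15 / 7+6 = -293 / 7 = -41.86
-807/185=-4.36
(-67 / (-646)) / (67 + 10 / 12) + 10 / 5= 263123 / 131461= 2.00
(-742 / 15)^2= 550564 / 225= 2446.95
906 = 906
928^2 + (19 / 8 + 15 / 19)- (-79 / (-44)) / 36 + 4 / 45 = 861187.20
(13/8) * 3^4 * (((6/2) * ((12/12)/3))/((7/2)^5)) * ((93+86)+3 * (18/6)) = 791856/16807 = 47.11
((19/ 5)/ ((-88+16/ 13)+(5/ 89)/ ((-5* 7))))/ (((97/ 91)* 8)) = -14003171/ 2726697160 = -0.01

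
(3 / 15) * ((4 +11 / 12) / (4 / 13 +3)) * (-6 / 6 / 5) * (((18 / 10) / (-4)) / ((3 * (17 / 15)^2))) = 6903 / 994160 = 0.01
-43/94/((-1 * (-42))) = -43/3948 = -0.01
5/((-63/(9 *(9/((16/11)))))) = -495/112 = -4.42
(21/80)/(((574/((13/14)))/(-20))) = -39/4592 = -0.01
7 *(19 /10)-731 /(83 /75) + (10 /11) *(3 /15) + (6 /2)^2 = -5825491 /9130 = -638.06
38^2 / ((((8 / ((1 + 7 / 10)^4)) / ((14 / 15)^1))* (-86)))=-211057567 / 12900000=-16.36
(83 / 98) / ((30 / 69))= 1.95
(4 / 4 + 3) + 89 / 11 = 133 / 11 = 12.09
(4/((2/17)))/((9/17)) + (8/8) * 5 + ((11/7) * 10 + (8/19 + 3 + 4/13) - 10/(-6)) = 1405655/15561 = 90.33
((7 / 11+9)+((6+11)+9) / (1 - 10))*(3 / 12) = 167 / 99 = 1.69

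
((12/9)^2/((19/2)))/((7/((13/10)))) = 208/5985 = 0.03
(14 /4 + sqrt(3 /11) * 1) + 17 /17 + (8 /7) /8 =sqrt(33) /11 + 65 /14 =5.17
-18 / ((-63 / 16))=32 / 7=4.57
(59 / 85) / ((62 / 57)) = 0.64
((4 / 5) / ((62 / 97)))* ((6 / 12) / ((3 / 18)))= 582 / 155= 3.75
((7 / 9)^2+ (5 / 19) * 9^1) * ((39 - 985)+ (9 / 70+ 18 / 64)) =-151445723 / 53865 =-2811.58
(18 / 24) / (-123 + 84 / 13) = -13 / 2020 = -0.01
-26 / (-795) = 26 / 795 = 0.03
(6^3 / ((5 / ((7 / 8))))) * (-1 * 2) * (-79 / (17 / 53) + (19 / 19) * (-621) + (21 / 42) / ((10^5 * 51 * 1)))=557323199937 / 8500000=65567.44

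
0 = 0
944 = 944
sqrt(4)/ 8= 1/ 4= 0.25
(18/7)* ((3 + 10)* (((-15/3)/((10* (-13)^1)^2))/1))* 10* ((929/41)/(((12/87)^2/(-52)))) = 7031601/1148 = 6125.09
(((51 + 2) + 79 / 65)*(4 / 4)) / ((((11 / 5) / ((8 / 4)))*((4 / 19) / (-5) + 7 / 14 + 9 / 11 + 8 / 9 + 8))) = 12052080 / 2485639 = 4.85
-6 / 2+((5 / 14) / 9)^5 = -95273905003 / 31757969376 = -3.00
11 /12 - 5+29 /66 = -481 /132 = -3.64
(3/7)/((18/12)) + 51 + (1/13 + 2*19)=8132/91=89.36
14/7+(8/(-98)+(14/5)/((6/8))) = 5.65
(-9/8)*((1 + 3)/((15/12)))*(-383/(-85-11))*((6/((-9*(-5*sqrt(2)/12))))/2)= -1149*sqrt(2)/200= -8.12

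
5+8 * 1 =13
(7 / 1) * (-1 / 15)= -7 / 15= -0.47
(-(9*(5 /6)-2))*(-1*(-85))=-935 /2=-467.50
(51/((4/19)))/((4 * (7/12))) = 2907/28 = 103.82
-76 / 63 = -1.21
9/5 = 1.80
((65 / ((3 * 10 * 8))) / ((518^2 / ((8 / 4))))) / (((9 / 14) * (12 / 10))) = 65 / 24839136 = 0.00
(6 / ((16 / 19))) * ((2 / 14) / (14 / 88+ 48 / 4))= 627 / 7490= 0.08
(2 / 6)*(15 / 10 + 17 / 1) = 37 / 6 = 6.17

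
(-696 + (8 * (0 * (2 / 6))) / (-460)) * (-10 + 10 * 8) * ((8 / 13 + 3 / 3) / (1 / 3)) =-3069360 / 13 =-236104.62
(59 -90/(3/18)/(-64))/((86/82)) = 44239/688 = 64.30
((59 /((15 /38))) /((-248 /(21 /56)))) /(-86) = 1121 /426560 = 0.00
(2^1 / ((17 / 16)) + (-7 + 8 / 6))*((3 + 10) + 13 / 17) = -15054 / 289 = -52.09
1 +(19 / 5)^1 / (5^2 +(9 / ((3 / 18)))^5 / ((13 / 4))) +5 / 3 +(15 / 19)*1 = 1809110528764 / 523448219985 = 3.46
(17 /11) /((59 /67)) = 1139 /649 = 1.76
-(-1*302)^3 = 27543608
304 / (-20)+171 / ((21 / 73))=20273 / 35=579.23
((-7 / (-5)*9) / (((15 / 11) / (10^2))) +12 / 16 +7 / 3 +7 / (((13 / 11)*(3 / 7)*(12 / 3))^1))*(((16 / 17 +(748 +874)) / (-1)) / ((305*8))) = -33375623 / 53924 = -618.94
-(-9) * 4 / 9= 4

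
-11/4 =-2.75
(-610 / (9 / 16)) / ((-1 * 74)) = 4880 / 333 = 14.65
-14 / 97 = -0.14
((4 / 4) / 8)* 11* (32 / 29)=44 / 29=1.52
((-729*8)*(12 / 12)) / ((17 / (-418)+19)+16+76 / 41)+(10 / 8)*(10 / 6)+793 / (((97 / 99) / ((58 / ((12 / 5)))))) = 14248931507131 / 734368764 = 19402.97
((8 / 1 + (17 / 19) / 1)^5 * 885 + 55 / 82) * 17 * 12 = 1020447870746072250 / 101520059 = 10051687132.55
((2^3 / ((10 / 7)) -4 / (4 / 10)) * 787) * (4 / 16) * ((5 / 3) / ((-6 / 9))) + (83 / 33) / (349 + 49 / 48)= 1599914139 / 739244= 2164.26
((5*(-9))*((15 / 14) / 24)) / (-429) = 0.00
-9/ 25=-0.36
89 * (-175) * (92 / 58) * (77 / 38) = -27583325 / 551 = -50060.48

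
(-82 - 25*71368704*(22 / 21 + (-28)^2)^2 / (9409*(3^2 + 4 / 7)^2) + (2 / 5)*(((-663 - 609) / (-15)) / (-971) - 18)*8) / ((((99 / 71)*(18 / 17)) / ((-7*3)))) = 5525486234171387453353363 / 304515050184675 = 18145199164.44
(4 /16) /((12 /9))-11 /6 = -79 /48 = -1.65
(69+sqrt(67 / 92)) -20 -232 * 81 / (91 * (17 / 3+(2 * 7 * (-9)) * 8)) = sqrt(1541) / 46+13464589 / 273637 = 50.06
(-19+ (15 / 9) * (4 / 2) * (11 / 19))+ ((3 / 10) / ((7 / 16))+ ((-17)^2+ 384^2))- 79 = 294560983 / 1995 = 147649.62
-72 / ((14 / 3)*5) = -108 / 35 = -3.09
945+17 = 962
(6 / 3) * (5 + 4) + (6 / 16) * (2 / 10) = 723 / 40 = 18.08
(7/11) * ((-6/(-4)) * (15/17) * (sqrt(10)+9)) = 315 * sqrt(10)/374+2835/374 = 10.24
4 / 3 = 1.33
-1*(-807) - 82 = 725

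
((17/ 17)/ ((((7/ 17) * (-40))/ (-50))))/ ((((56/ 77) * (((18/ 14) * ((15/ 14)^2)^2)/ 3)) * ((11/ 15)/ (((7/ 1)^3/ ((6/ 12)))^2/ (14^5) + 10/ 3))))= 4122517/ 97200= 42.41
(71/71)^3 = 1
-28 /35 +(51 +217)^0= 1 /5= 0.20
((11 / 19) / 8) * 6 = 33 / 76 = 0.43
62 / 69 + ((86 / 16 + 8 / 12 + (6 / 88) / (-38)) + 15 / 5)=47774 / 4807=9.94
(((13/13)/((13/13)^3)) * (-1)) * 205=-205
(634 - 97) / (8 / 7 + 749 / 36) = 135324 / 5531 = 24.47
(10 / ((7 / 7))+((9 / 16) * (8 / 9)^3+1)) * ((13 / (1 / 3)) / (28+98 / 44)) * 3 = 263978 / 5985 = 44.11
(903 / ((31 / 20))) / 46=9030 / 713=12.66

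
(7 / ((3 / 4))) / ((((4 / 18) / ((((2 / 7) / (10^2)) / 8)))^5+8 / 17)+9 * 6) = 0.00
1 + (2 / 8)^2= 17 / 16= 1.06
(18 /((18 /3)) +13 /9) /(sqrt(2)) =20* sqrt(2) /9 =3.14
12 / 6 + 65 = 67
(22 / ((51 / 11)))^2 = 58564 / 2601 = 22.52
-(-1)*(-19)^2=361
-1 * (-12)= 12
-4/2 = -2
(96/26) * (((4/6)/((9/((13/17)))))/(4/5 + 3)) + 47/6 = 45863/5814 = 7.89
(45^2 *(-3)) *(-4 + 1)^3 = 164025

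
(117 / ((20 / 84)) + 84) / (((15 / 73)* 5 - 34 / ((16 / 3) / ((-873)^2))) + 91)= -1680168 / 14186762615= -0.00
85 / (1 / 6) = 510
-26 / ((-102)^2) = -13 / 5202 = -0.00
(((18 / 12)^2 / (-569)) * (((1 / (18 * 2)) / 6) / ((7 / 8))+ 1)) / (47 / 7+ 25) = -95 / 757908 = -0.00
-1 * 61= -61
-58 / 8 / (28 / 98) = -203 / 8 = -25.38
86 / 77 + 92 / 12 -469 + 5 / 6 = -70745 / 154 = -459.38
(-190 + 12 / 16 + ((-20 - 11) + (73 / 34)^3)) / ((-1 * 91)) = 8267689 / 3576664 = 2.31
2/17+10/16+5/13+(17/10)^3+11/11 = 777949/110500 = 7.04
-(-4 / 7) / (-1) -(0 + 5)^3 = -879 / 7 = -125.57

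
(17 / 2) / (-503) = -17 / 1006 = -0.02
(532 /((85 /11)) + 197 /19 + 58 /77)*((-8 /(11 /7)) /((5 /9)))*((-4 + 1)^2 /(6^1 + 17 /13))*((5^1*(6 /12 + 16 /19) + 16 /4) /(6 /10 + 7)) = -1271.88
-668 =-668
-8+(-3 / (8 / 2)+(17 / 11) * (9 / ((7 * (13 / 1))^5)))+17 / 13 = -2043465262227 / 274574143844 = -7.44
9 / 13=0.69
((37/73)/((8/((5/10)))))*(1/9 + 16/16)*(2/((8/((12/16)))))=185/28032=0.01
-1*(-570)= 570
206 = 206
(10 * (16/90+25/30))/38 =91/342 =0.27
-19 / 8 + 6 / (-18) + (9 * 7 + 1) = 1471 / 24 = 61.29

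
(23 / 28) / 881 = 23 / 24668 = 0.00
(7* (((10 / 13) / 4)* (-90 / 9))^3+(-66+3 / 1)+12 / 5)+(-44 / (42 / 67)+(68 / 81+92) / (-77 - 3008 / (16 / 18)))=-3893185550272 / 21556821195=-180.60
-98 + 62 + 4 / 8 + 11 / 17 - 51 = -2919 / 34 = -85.85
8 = 8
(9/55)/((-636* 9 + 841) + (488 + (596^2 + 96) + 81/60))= 36/77202037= 0.00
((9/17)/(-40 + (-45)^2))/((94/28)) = 126/1586015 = 0.00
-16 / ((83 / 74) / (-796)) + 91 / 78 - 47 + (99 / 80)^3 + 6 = 1442788036451 / 127488000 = 11317.05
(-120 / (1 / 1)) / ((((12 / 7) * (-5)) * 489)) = 14 / 489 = 0.03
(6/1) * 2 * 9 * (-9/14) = -486/7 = -69.43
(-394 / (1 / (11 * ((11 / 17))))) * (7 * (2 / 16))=-166859 / 68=-2453.81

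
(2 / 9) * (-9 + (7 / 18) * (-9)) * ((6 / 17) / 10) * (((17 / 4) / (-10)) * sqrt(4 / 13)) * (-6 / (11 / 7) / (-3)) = 7 * sqrt(13) / 858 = 0.03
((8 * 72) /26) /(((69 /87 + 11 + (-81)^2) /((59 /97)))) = 54752 /26706719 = 0.00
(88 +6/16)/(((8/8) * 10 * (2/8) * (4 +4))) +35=6307/160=39.42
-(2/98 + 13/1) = -638/49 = -13.02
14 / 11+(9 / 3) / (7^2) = 719 / 539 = 1.33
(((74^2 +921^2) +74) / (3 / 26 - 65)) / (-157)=22198566 / 264859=83.81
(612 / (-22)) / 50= -153 / 275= -0.56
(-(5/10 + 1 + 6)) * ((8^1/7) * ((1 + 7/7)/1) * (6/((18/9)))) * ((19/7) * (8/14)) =-27360/343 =-79.77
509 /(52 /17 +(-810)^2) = 8653 /11153752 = 0.00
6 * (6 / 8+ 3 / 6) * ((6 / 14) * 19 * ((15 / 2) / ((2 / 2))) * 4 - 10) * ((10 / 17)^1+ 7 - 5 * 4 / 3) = 192700 / 119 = 1619.33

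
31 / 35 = 0.89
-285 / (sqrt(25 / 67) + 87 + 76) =-1037495 / 593366 + 475 * sqrt(67) / 593366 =-1.74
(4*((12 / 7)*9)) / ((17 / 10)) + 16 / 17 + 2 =4670 / 119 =39.24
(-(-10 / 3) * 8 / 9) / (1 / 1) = 80 / 27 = 2.96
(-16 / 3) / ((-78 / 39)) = 8 / 3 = 2.67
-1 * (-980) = 980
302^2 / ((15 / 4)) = 364816 / 15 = 24321.07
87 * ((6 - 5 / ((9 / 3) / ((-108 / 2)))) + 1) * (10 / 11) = 84390 / 11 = 7671.82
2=2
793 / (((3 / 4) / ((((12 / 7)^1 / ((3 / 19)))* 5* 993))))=398974160 / 7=56996308.57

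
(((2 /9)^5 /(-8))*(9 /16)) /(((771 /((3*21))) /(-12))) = 0.00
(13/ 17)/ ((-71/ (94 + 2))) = -1248/ 1207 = -1.03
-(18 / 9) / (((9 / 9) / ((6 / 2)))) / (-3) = 2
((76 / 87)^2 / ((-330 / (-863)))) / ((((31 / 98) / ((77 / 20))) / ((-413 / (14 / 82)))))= -1033970093324 / 17597925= -58755.23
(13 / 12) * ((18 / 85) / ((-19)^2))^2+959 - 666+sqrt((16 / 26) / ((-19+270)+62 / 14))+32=sqrt(81354) / 5811+306009998476 / 941569225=325.05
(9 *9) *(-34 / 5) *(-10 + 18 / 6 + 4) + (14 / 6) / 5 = 24793 / 15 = 1652.87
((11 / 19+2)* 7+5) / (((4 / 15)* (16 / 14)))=22995 / 304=75.64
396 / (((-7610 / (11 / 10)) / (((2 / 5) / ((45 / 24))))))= -0.01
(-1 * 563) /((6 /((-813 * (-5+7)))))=152573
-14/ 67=-0.21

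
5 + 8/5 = 33/5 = 6.60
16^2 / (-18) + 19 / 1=43 / 9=4.78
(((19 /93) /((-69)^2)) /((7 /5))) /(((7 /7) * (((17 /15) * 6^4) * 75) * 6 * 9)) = 19 /3687456050208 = 0.00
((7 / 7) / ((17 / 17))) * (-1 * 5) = -5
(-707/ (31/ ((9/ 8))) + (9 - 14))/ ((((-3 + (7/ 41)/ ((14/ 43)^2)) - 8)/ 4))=4364122/ 334149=13.06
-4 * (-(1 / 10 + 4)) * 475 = 7790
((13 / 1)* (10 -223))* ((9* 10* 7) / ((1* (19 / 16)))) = -27911520 / 19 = -1469027.37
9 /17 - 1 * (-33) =570 /17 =33.53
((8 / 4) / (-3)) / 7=-2 / 21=-0.10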